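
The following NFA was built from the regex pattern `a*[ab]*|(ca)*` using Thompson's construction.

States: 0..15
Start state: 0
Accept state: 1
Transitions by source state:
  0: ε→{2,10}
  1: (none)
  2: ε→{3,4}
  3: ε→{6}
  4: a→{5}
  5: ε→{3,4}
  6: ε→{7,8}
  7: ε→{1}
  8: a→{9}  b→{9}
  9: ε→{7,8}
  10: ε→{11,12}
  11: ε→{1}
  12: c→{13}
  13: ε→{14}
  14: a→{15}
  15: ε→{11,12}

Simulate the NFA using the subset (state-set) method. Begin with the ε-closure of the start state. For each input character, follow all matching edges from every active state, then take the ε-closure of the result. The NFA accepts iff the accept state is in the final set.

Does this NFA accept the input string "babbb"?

Answer: ACCEPT

Trace:
initial (ε-close {0}): {0,1,2,3,4,6,7,8,10,11,12}
'b' @ 1: {1,7,8,9}  (accept∈set)
'a' @ 2: {1,7,8,9}  (accept∈set)
'b' @ 3: {1,7,8,9}  (accept∈set)
'b' @ 4: {1,7,8,9}  (accept∈set)
'b' @ 5: {1,7,8,9}  (accept∈set)
final: {1,7,8,9}; accept 1 in set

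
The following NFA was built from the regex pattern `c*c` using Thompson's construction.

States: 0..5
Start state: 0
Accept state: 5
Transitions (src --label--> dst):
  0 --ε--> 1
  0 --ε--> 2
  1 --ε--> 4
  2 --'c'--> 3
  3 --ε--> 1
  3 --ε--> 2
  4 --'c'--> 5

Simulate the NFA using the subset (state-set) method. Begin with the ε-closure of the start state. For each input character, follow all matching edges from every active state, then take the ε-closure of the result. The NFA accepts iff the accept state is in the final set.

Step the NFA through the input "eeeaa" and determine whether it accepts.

initial (ε-close {0}): {0,1,2,4}
'e' @ 1: {}  — no active states
rest 'eeaa' ignored (set empty)
final: {}; accept 5 not in set

Answer: REJECT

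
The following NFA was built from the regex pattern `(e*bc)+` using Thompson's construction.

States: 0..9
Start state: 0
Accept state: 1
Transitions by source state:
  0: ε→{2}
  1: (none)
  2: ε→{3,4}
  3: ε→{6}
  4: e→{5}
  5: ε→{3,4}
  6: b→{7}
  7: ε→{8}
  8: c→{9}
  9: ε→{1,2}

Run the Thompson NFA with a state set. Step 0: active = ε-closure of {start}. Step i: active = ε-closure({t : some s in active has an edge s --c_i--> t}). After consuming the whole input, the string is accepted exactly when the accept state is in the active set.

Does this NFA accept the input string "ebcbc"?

Answer: ACCEPT

Derivation:
start: ε-closure({0}) = {0,2,3,4,6}
'e' @ 1: {3,4,5,6}
'b' @ 2: {7,8}
'c' @ 3: {1,2,3,4,6,9}  ✓accept
'b' @ 4: {7,8}
'c' @ 5: {1,2,3,4,6,9}  ✓accept
after full input: {1,2,3,4,6,9}  (accept=1 in)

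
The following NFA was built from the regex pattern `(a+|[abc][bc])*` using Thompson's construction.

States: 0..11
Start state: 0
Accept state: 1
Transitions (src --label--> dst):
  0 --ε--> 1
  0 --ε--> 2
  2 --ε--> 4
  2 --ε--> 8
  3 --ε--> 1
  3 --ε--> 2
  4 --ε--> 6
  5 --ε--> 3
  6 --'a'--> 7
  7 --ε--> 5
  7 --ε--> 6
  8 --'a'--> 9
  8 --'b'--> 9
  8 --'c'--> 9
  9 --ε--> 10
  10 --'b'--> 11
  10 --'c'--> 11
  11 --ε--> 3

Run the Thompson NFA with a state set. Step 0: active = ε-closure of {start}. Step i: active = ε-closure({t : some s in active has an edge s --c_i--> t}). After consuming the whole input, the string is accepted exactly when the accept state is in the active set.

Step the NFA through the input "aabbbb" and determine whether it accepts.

initial (ε-close {0}): {0,1,2,4,6,8}
'a' @ 1: {1,2,3,4,5,6,7,8,9,10}  (accept∈set)
'a' @ 2: {1,2,3,4,5,6,7,8,9,10}  (accept∈set)
'b' @ 3: {1,2,3,4,6,8,9,10,11}  (accept∈set)
'b' @ 4: {1,2,3,4,6,8,9,10,11}  (accept∈set)
'b' @ 5: {1,2,3,4,6,8,9,10,11}  (accept∈set)
'b' @ 6: {1,2,3,4,6,8,9,10,11}  (accept∈set)
end set {1,2,3,4,6,8,9,10,11} — state 1 in

Answer: ACCEPT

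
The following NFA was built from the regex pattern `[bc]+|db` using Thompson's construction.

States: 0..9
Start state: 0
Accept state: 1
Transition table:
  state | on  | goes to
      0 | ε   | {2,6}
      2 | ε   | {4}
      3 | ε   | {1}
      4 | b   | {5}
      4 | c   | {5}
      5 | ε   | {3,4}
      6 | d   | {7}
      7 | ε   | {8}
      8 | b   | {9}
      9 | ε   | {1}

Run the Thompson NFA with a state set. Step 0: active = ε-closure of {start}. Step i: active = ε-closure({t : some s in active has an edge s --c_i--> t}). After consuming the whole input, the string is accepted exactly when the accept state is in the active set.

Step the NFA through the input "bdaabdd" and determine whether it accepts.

initial (ε-close {0}): {0,2,4,6}
'b' @ 1: {1,3,4,5}  (accept∈set)
'd' @ 2: {}  — dead — no transitions
rest 'aabdd' ignored (set empty)
final: {}; accept 1 not in set

Answer: REJECT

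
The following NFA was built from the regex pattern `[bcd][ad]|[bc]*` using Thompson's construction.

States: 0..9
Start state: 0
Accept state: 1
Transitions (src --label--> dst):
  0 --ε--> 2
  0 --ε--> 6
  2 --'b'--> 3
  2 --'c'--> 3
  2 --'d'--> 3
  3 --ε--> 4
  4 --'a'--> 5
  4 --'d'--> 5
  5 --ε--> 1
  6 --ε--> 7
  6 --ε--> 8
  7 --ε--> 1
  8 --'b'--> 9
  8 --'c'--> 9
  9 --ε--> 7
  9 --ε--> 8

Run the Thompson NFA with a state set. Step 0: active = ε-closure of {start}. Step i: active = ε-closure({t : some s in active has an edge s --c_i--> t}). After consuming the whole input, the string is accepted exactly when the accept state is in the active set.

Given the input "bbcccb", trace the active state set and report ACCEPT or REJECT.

initial (ε-close {0}): {0,1,2,6,7,8}
'b' @ 1: {1,3,4,7,8,9}  [accepting]
'b' @ 2: {1,7,8,9}  [accepting]
'c' @ 3: {1,7,8,9}  [accepting]
'c' @ 4: {1,7,8,9}  [accepting]
'c' @ 5: {1,7,8,9}  [accepting]
'b' @ 6: {1,7,8,9}  [accepting]
final: {1,7,8,9}; accept 1 in set

Answer: ACCEPT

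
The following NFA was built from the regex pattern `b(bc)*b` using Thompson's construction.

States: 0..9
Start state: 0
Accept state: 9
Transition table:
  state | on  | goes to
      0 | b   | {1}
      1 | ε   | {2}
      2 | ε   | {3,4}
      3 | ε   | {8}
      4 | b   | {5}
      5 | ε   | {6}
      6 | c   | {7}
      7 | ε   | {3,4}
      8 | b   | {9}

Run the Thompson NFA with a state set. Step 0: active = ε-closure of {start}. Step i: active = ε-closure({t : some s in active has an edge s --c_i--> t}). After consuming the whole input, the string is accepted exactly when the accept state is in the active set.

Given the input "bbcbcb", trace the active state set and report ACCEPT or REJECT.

Answer: ACCEPT

Derivation:
S₀ = ε-closure({0}) = {0}
'b' @ 1: {1,2,3,4,8}
'b' @ 2: {5,6,9}  (accept∈set)
'c' @ 3: {3,4,7,8}
'b' @ 4: {5,6,9}  (accept∈set)
'c' @ 5: {3,4,7,8}
'b' @ 6: {5,6,9}  (accept∈set)
final: {5,6,9}; accept 9 in set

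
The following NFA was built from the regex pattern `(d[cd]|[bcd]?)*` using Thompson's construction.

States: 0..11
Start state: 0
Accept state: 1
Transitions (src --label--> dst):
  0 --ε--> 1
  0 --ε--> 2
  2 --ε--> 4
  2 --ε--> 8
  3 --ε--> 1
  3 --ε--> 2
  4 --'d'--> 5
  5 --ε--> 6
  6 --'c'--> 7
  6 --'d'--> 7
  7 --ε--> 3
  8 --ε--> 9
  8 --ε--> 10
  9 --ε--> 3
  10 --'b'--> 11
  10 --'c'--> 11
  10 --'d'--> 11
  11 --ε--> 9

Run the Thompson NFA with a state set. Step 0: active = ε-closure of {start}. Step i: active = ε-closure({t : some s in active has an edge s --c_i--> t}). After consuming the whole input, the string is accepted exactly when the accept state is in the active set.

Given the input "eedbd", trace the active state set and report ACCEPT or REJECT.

Answer: REJECT

Steps:
S₀ = ε-closure({0}) = {0,1,2,3,4,8,9,10}
'e' @ 1: {}  — no active states
rest 'edbd' ignored (set empty)
final: {}; accept 1 not in set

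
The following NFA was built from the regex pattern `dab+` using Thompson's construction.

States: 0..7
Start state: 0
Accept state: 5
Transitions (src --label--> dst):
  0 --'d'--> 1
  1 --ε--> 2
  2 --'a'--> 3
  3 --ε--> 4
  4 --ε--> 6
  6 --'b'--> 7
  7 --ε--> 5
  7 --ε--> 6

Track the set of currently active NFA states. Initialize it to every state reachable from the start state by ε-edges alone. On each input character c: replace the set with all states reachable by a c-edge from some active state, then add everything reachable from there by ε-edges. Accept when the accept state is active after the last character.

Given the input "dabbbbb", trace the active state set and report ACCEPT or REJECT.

S₀ = ε-closure({0}) = {0}
'd' @ 1: {1,2}
'a' @ 2: {3,4,6}
'b' @ 3: {5,6,7}  [accepting]
'b' @ 4: {5,6,7}  [accepting]
'b' @ 5: {5,6,7}  [accepting]
'b' @ 6: {5,6,7}  [accepting]
'b' @ 7: {5,6,7}  [accepting]
after full input: {5,6,7}  (accept=5 in)

Answer: ACCEPT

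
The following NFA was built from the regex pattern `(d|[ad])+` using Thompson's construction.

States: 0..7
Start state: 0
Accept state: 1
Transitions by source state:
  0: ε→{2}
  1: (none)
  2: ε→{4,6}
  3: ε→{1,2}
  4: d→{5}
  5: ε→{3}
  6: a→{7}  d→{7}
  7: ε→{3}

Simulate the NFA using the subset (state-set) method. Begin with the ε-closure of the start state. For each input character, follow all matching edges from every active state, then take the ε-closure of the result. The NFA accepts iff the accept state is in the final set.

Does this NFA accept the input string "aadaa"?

Answer: ACCEPT

Trace:
S₀ = ε-closure({0}) = {0,2,4,6}
'a' @ 1: {1,2,3,4,6,7}  [accepting]
'a' @ 2: {1,2,3,4,6,7}  [accepting]
'd' @ 3: {1,2,3,4,5,6,7}  [accepting]
'a' @ 4: {1,2,3,4,6,7}  [accepting]
'a' @ 5: {1,2,3,4,6,7}  [accepting]
final: {1,2,3,4,6,7}; accept 1 in set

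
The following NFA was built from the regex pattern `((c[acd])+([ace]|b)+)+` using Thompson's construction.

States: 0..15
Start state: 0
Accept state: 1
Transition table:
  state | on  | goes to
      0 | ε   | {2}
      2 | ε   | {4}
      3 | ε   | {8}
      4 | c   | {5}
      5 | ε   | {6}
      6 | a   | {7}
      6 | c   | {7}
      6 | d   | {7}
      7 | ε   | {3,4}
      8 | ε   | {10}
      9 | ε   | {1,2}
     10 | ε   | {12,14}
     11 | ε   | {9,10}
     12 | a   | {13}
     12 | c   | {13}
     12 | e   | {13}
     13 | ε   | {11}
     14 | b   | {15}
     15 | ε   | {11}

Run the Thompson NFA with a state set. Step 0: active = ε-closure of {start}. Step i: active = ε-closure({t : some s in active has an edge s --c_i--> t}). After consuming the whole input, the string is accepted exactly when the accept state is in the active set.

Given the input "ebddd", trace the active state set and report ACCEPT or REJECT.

Answer: REJECT

Trace:
initial (ε-close {0}): {0,2,4}
'e' @ 1: {}  — state set empty
rest 'bddd' ignored (set empty)
after full input: {}  (accept=1 not in)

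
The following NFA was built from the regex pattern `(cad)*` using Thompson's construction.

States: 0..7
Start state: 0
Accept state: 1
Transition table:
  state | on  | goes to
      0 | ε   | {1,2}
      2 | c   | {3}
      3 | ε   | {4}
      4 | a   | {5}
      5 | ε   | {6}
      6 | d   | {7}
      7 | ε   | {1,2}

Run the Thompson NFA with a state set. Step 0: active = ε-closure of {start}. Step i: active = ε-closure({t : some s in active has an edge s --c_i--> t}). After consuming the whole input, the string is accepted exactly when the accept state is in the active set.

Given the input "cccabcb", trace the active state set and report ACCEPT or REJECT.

initial (ε-close {0}): {0,1,2}
'c' @ 1: {3,4}
'c' @ 2: {}  — no active states
rest 'cabcb' ignored (set empty)
final: {}; accept 1 not in set

Answer: REJECT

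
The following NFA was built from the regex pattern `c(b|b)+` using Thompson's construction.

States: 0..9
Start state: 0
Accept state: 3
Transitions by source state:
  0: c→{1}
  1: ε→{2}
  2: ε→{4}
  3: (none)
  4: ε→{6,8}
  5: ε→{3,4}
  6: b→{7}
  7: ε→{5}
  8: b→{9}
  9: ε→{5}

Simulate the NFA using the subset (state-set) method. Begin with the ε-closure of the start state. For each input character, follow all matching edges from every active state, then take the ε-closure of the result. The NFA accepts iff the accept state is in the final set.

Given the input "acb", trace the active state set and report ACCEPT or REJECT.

Answer: REJECT

Trace:
S₀ = ε-closure({0}) = {0}
'a' @ 1: {}  — dead — no transitions
rest 'cb' ignored (set empty)
after full input: {}  (accept=3 not in)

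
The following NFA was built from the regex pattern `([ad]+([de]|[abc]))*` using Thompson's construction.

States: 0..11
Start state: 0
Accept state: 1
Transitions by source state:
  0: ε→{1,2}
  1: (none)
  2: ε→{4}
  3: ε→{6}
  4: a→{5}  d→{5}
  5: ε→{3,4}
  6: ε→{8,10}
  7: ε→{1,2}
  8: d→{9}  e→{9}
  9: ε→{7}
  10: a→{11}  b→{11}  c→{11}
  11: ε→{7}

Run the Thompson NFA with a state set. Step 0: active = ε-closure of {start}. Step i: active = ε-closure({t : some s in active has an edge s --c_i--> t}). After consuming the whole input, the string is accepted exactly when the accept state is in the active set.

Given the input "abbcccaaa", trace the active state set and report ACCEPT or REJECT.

initial (ε-close {0}): {0,1,2,4}
'a' @ 1: {3,4,5,6,8,10}
'b' @ 2: {1,2,4,7,11}  (accept∈set)
'b' @ 3: {}  — no active states
rest 'cccaaa' ignored (set empty)
after full input: {}  (accept=1 not in)

Answer: REJECT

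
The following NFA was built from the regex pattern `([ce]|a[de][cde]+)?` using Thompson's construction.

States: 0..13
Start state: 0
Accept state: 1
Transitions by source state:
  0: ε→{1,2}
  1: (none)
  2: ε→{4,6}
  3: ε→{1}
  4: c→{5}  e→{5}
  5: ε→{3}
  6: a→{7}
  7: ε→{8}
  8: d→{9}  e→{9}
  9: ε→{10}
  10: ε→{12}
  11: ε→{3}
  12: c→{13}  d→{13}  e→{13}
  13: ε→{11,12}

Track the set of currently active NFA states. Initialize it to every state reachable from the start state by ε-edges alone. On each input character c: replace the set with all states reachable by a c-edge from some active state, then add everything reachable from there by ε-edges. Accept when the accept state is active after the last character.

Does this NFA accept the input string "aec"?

Answer: ACCEPT

Derivation:
initial (ε-close {0}): {0,1,2,4,6}
'a' @ 1: {7,8}
'e' @ 2: {9,10,12}
'c' @ 3: {1,3,11,12,13}  [accepting]
final: {1,3,11,12,13}; accept 1 in set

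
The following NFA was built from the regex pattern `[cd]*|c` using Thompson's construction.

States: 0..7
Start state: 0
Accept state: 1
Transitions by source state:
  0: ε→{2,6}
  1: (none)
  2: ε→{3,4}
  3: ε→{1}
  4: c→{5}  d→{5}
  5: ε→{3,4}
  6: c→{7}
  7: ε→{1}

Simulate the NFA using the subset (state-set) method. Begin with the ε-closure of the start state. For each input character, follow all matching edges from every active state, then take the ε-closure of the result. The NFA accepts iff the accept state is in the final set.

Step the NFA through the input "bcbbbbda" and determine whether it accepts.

Answer: REJECT

Trace:
start: ε-closure({0}) = {0,1,2,3,4,6}
'b' @ 1: {}  — no active states
rest 'cbbbbda' ignored (set empty)
after full input: {}  (accept=1 not in)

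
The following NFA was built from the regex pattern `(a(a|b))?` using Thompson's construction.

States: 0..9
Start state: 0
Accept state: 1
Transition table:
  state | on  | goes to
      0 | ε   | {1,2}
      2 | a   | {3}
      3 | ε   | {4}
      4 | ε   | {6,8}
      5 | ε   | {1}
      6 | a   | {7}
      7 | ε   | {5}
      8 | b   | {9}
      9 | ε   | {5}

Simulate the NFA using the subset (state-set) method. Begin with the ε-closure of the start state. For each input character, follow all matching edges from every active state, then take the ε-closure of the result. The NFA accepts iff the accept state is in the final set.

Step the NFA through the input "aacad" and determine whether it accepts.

start: ε-closure({0}) = {0,1,2}
'a' @ 1: {3,4,6,8}
'a' @ 2: {1,5,7}  ✓accept
'c' @ 3: {}  — dead — no transitions
rest 'ad' ignored (set empty)
end set {} — state 1 not in

Answer: REJECT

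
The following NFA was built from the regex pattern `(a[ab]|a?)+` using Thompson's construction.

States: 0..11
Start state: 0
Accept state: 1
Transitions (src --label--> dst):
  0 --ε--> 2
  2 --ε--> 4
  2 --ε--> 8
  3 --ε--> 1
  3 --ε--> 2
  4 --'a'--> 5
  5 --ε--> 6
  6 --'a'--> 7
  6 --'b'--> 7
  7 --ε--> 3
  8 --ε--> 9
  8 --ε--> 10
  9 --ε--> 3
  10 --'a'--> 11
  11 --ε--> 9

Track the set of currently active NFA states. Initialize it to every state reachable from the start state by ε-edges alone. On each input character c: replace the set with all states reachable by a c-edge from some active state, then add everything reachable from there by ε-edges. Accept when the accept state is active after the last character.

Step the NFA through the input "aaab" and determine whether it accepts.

initial (ε-close {0}): {0,1,2,3,4,8,9,10}
'a' @ 1: {1,2,3,4,5,6,8,9,10,11}  [accepting]
'a' @ 2: {1,2,3,4,5,6,7,8,9,10,11}  [accepting]
'a' @ 3: {1,2,3,4,5,6,7,8,9,10,11}  [accepting]
'b' @ 4: {1,2,3,4,7,8,9,10}  [accepting]
end set {1,2,3,4,7,8,9,10} — state 1 in

Answer: ACCEPT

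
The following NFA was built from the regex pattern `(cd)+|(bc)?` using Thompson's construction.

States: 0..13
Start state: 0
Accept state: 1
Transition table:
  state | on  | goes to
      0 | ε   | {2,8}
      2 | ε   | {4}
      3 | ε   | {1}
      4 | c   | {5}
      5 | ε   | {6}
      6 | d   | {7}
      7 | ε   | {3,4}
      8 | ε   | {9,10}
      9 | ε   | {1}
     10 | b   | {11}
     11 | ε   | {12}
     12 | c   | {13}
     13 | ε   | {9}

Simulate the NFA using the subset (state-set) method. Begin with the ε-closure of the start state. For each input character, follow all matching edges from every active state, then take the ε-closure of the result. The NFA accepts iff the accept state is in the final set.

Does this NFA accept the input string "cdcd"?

initial (ε-close {0}): {0,1,2,4,8,9,10}
'c' @ 1: {5,6}
'd' @ 2: {1,3,4,7}  (accept∈set)
'c' @ 3: {5,6}
'd' @ 4: {1,3,4,7}  (accept∈set)
after full input: {1,3,4,7}  (accept=1 in)

Answer: ACCEPT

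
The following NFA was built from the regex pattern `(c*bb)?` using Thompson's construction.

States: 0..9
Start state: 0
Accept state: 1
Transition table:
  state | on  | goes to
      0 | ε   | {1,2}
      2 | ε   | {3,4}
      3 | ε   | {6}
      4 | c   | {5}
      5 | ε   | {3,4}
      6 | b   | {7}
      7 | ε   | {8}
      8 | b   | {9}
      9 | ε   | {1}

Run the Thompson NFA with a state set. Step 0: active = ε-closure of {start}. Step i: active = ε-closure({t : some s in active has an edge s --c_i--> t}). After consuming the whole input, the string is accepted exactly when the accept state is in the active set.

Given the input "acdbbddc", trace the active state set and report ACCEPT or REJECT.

Answer: REJECT

Derivation:
start: ε-closure({0}) = {0,1,2,3,4,6}
'a' @ 1: {}  — no active states
rest 'cdbbddc' ignored (set empty)
end set {} — state 1 not in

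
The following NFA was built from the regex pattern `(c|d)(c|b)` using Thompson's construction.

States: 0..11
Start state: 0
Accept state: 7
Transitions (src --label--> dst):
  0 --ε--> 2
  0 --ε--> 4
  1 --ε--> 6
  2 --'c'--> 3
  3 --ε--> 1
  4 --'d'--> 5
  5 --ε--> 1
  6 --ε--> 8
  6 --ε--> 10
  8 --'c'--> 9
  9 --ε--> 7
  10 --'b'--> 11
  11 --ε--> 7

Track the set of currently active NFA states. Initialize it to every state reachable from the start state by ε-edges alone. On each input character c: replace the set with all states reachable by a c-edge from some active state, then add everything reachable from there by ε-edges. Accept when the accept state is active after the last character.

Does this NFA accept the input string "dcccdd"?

Answer: REJECT

Trace:
S₀ = ε-closure({0}) = {0,2,4}
'd' @ 1: {1,5,6,8,10}
'c' @ 2: {7,9}  [accepting]
'c' @ 3: {}  — no active states
rest 'cdd' ignored (set empty)
after full input: {}  (accept=7 not in)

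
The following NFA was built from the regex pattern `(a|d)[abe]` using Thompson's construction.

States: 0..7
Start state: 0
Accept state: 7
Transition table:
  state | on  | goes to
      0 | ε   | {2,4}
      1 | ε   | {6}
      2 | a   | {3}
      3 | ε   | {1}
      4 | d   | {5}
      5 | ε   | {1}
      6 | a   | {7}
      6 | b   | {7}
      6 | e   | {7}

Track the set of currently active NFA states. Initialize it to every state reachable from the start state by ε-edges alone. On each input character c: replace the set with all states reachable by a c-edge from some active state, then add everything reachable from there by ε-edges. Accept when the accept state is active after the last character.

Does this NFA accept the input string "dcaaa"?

initial (ε-close {0}): {0,2,4}
'd' @ 1: {1,5,6}
'c' @ 2: {}  — dead — no transitions
rest 'aaa' ignored (set empty)
final: {}; accept 7 not in set

Answer: REJECT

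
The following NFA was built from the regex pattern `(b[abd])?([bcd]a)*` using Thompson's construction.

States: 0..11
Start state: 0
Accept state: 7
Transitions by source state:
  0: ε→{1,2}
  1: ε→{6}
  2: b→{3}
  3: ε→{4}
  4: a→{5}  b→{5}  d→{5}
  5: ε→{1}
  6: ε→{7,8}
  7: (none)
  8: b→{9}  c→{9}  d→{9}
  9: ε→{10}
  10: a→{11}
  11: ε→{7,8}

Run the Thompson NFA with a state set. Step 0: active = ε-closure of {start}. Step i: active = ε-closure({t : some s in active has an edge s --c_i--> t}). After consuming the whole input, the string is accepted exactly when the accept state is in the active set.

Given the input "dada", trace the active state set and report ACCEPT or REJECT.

S₀ = ε-closure({0}) = {0,1,2,6,7,8}
'd' @ 1: {9,10}
'a' @ 2: {7,8,11}  [accepting]
'd' @ 3: {9,10}
'a' @ 4: {7,8,11}  [accepting]
end set {7,8,11} — state 7 in

Answer: ACCEPT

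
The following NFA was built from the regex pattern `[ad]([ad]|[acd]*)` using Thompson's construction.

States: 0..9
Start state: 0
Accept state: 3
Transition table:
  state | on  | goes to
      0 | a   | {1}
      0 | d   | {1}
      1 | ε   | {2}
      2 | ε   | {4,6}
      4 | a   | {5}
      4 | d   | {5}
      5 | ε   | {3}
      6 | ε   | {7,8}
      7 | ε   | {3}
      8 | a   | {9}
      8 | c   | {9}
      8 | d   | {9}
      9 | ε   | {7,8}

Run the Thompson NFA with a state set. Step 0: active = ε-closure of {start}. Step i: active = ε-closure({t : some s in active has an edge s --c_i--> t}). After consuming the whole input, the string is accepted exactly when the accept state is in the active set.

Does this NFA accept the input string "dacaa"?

Answer: ACCEPT

Derivation:
initial (ε-close {0}): {0}
'd' @ 1: {1,2,3,4,6,7,8}  [accepting]
'a' @ 2: {3,5,7,8,9}  [accepting]
'c' @ 3: {3,7,8,9}  [accepting]
'a' @ 4: {3,7,8,9}  [accepting]
'a' @ 5: {3,7,8,9}  [accepting]
final: {3,7,8,9}; accept 3 in set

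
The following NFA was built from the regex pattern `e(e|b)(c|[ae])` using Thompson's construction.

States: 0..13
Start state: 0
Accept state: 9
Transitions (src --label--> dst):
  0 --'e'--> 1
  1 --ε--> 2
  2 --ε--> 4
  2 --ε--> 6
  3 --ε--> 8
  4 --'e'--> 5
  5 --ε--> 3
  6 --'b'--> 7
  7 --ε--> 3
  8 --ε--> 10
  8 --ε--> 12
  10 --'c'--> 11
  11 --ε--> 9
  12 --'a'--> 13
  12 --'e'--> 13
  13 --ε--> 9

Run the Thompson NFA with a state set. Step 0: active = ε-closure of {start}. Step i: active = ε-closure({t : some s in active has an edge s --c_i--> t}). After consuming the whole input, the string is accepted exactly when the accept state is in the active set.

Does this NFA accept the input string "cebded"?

Answer: REJECT

Derivation:
start: ε-closure({0}) = {0}
'c' @ 1: {}  — dead — no transitions
rest 'ebded' ignored (set empty)
end set {} — state 9 not in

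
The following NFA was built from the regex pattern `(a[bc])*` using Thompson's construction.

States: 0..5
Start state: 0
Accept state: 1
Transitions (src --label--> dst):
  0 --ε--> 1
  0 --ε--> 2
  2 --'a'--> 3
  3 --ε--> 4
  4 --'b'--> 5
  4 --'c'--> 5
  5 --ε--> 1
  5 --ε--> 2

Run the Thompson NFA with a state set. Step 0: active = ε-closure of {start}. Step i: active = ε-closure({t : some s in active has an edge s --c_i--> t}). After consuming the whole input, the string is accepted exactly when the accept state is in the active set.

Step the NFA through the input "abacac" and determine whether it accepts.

Answer: ACCEPT

Steps:
initial (ε-close {0}): {0,1,2}
'a' @ 1: {3,4}
'b' @ 2: {1,2,5}  ✓accept
'a' @ 3: {3,4}
'c' @ 4: {1,2,5}  ✓accept
'a' @ 5: {3,4}
'c' @ 6: {1,2,5}  ✓accept
end set {1,2,5} — state 1 in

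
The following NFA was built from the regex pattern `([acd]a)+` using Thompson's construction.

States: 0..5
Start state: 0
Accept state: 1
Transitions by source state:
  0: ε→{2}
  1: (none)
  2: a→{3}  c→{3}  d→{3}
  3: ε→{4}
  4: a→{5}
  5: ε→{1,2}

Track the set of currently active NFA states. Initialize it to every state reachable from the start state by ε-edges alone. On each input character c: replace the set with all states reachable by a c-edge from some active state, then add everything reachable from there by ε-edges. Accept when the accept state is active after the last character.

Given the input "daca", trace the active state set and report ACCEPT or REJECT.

start: ε-closure({0}) = {0,2}
'd' @ 1: {3,4}
'a' @ 2: {1,2,5}  ✓accept
'c' @ 3: {3,4}
'a' @ 4: {1,2,5}  ✓accept
final: {1,2,5}; accept 1 in set

Answer: ACCEPT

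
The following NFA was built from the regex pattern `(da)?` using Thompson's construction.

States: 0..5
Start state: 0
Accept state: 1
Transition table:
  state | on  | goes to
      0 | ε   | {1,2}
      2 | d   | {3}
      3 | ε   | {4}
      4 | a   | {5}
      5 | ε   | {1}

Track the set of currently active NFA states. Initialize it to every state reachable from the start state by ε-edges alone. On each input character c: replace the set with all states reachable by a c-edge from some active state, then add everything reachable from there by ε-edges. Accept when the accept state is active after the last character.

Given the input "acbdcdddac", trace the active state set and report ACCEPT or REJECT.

S₀ = ε-closure({0}) = {0,1,2}
'a' @ 1: {}  — dead — no transitions
rest 'cbdcdddac' ignored (set empty)
after full input: {}  (accept=1 not in)

Answer: REJECT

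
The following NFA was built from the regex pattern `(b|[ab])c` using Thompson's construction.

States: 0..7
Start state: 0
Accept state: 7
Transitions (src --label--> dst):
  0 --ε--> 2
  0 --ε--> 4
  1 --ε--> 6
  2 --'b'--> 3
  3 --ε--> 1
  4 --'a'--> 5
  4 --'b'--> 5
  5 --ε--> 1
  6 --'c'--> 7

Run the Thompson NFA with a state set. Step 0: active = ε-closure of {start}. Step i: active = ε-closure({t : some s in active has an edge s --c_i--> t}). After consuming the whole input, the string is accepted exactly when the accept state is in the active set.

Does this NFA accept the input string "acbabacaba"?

S₀ = ε-closure({0}) = {0,2,4}
'a' @ 1: {1,5,6}
'c' @ 2: {7}  ✓accept
'b' @ 3: {}  — dead — no transitions
rest 'abacaba' ignored (set empty)
end set {} — state 7 not in

Answer: REJECT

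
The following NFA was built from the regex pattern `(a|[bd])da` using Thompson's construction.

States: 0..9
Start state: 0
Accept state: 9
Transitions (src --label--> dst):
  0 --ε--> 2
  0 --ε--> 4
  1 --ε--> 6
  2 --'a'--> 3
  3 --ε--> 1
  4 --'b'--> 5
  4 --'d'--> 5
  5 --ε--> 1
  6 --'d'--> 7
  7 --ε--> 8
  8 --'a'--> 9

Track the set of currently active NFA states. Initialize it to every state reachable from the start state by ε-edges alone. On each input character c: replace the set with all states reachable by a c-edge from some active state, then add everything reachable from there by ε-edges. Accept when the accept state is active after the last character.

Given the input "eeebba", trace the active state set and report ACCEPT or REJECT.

Answer: REJECT

Trace:
S₀ = ε-closure({0}) = {0,2,4}
'e' @ 1: {}  — dead — no transitions
rest 'eebba' ignored (set empty)
after full input: {}  (accept=9 not in)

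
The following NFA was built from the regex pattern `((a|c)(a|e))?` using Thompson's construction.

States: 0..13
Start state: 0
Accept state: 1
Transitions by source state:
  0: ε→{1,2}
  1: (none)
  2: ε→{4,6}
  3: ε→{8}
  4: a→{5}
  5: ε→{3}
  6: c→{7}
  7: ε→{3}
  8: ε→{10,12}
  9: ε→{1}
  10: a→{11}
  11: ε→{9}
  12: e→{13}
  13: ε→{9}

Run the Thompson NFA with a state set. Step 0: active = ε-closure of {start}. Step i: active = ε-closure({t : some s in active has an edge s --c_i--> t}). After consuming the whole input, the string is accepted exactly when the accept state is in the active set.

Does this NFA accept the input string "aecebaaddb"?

S₀ = ε-closure({0}) = {0,1,2,4,6}
'a' @ 1: {3,5,8,10,12}
'e' @ 2: {1,9,13}  (accept∈set)
'c' @ 3: {}  — no active states
rest 'ebaaddb' ignored (set empty)
end set {} — state 1 not in

Answer: REJECT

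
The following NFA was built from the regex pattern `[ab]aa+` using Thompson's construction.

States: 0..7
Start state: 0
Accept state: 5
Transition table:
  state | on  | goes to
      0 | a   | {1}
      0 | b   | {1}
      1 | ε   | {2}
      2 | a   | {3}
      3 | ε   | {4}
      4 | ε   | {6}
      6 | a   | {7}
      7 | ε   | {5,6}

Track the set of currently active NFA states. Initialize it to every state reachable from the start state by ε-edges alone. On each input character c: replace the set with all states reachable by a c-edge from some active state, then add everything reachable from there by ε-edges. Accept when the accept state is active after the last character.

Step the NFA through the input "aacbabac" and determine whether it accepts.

S₀ = ε-closure({0}) = {0}
'a' @ 1: {1,2}
'a' @ 2: {3,4,6}
'c' @ 3: {}  — dead — no transitions
rest 'babac' ignored (set empty)
end set {} — state 5 not in

Answer: REJECT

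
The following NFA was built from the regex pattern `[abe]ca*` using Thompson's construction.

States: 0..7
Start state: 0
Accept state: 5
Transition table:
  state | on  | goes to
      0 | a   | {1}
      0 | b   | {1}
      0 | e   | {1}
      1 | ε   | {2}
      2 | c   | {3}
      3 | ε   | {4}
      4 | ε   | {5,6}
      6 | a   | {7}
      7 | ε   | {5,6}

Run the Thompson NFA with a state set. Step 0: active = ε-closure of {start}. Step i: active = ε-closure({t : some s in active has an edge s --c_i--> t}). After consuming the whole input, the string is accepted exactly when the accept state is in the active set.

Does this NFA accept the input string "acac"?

initial (ε-close {0}): {0}
'a' @ 1: {1,2}
'c' @ 2: {3,4,5,6}  ✓accept
'a' @ 3: {5,6,7}  ✓accept
'c' @ 4: {}  — state set empty
after full input: {}  (accept=5 not in)

Answer: REJECT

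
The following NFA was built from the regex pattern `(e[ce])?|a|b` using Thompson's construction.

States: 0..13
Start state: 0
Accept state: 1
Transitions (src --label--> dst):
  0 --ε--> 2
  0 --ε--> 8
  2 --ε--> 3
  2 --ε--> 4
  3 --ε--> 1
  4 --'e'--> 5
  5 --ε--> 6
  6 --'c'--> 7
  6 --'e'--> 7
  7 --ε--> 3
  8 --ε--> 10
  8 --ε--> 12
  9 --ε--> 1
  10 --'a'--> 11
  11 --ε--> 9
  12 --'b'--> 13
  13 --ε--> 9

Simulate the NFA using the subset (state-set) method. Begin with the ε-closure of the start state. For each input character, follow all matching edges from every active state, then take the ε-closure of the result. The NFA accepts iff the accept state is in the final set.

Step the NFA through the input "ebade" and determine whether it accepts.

Answer: REJECT

Derivation:
initial (ε-close {0}): {0,1,2,3,4,8,10,12}
'e' @ 1: {5,6}
'b' @ 2: {}  — state set empty
rest 'ade' ignored (set empty)
after full input: {}  (accept=1 not in)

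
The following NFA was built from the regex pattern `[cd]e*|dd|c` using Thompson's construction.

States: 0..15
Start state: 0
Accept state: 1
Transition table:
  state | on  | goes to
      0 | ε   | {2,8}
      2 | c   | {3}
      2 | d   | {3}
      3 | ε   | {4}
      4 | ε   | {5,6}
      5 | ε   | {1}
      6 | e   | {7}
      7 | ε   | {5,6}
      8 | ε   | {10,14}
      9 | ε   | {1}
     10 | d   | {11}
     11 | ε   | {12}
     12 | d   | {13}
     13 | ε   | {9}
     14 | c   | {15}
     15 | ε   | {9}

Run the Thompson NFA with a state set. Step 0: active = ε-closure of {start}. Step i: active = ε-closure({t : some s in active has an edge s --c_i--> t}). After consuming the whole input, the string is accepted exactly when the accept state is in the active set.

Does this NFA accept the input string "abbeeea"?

start: ε-closure({0}) = {0,2,8,10,14}
'a' @ 1: {}  — dead — no transitions
rest 'bbeeea' ignored (set empty)
after full input: {}  (accept=1 not in)

Answer: REJECT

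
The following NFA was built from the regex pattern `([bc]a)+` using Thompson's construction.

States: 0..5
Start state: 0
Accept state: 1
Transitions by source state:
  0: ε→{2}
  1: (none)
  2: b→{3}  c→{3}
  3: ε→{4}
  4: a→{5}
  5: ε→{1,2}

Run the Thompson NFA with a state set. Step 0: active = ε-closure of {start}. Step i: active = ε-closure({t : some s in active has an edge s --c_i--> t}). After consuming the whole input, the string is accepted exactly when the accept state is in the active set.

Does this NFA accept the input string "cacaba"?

initial (ε-close {0}): {0,2}
'c' @ 1: {3,4}
'a' @ 2: {1,2,5}  ✓accept
'c' @ 3: {3,4}
'a' @ 4: {1,2,5}  ✓accept
'b' @ 5: {3,4}
'a' @ 6: {1,2,5}  ✓accept
final: {1,2,5}; accept 1 in set

Answer: ACCEPT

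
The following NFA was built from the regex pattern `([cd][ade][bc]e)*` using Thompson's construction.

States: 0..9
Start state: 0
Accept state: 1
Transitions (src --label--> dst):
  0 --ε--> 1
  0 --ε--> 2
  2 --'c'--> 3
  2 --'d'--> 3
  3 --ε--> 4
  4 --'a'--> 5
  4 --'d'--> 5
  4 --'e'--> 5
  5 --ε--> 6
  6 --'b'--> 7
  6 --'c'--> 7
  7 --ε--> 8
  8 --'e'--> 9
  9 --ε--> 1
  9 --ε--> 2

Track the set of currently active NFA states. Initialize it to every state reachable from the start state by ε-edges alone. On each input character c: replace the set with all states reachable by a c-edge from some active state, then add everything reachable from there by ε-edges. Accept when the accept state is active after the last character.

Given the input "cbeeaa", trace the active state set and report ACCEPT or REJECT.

Answer: REJECT

Derivation:
S₀ = ε-closure({0}) = {0,1,2}
'c' @ 1: {3,4}
'b' @ 2: {}  — dead — no transitions
rest 'eeaa' ignored (set empty)
end set {} — state 1 not in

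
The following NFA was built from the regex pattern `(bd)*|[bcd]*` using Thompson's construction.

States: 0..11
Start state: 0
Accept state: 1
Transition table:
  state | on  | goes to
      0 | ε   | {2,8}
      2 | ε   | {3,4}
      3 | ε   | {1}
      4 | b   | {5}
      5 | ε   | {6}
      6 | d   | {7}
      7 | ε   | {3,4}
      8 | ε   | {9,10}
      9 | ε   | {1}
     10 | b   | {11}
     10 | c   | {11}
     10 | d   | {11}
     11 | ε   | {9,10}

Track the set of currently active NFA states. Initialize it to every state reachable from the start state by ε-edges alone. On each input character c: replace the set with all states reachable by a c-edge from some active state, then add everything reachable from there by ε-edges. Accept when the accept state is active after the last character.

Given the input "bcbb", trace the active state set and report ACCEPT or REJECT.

initial (ε-close {0}): {0,1,2,3,4,8,9,10}
'b' @ 1: {1,5,6,9,10,11}  ✓accept
'c' @ 2: {1,9,10,11}  ✓accept
'b' @ 3: {1,9,10,11}  ✓accept
'b' @ 4: {1,9,10,11}  ✓accept
after full input: {1,9,10,11}  (accept=1 in)

Answer: ACCEPT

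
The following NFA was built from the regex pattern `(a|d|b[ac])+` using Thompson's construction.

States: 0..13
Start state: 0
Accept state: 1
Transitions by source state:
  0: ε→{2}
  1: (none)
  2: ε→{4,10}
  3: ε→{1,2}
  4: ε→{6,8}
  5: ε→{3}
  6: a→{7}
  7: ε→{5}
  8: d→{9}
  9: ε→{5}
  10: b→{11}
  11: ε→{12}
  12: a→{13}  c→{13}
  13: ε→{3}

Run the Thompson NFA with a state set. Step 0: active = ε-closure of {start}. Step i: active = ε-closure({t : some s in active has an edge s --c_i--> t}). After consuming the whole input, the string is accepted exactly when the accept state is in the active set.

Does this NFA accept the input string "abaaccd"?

initial (ε-close {0}): {0,2,4,6,8,10}
'a' @ 1: {1,2,3,4,5,6,7,8,10}  [accepting]
'b' @ 2: {11,12}
'a' @ 3: {1,2,3,4,6,8,10,13}  [accepting]
'a' @ 4: {1,2,3,4,5,6,7,8,10}  [accepting]
'c' @ 5: {}  — dead — no transitions
rest 'cd' ignored (set empty)
final: {}; accept 1 not in set

Answer: REJECT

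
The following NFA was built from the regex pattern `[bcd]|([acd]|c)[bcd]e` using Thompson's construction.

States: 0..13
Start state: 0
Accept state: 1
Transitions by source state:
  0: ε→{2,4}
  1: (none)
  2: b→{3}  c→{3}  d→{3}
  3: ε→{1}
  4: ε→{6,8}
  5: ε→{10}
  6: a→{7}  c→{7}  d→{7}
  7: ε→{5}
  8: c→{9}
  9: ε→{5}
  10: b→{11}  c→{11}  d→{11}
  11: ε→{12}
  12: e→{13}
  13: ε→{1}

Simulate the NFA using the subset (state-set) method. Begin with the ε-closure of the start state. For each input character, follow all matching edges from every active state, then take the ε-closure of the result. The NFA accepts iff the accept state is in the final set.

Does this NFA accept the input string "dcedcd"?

Answer: REJECT

Steps:
start: ε-closure({0}) = {0,2,4,6,8}
'd' @ 1: {1,3,5,7,10}  ✓accept
'c' @ 2: {11,12}
'e' @ 3: {1,13}  ✓accept
'd' @ 4: {}  — state set empty
rest 'cd' ignored (set empty)
after full input: {}  (accept=1 not in)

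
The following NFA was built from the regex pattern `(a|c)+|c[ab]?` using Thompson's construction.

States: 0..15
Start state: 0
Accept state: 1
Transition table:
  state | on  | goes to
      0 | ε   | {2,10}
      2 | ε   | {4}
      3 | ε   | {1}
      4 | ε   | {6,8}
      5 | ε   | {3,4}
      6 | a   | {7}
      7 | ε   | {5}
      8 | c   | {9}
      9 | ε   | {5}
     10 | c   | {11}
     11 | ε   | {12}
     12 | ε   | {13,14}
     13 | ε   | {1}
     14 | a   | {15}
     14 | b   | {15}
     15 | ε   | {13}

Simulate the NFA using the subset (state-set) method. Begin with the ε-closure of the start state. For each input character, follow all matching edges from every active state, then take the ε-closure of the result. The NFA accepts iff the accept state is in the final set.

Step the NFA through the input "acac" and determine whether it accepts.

initial (ε-close {0}): {0,2,4,6,8,10}
'a' @ 1: {1,3,4,5,6,7,8}  (accept∈set)
'c' @ 2: {1,3,4,5,6,8,9}  (accept∈set)
'a' @ 3: {1,3,4,5,6,7,8}  (accept∈set)
'c' @ 4: {1,3,4,5,6,8,9}  (accept∈set)
after full input: {1,3,4,5,6,8,9}  (accept=1 in)

Answer: ACCEPT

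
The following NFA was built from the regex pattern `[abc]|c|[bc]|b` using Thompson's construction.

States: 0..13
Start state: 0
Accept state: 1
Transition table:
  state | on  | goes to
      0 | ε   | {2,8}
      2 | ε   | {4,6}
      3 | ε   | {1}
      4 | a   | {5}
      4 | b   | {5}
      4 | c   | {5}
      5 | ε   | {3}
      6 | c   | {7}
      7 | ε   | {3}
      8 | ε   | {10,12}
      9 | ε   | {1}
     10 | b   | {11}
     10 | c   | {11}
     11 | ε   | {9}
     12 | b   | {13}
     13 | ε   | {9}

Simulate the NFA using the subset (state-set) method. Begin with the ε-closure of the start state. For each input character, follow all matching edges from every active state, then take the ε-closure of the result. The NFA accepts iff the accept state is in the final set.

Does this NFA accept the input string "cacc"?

S₀ = ε-closure({0}) = {0,2,4,6,8,10,12}
'c' @ 1: {1,3,5,7,9,11}  (accept∈set)
'a' @ 2: {}  — dead — no transitions
rest 'cc' ignored (set empty)
after full input: {}  (accept=1 not in)

Answer: REJECT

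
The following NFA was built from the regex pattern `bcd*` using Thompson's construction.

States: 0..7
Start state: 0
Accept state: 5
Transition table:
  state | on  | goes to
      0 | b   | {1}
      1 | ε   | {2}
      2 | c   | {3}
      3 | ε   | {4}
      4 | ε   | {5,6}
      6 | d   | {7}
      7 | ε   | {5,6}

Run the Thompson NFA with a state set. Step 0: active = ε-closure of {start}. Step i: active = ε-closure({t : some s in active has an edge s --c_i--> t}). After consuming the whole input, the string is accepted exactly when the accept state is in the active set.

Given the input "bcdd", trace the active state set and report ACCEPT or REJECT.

Answer: ACCEPT

Derivation:
start: ε-closure({0}) = {0}
'b' @ 1: {1,2}
'c' @ 2: {3,4,5,6}  ✓accept
'd' @ 3: {5,6,7}  ✓accept
'd' @ 4: {5,6,7}  ✓accept
after full input: {5,6,7}  (accept=5 in)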